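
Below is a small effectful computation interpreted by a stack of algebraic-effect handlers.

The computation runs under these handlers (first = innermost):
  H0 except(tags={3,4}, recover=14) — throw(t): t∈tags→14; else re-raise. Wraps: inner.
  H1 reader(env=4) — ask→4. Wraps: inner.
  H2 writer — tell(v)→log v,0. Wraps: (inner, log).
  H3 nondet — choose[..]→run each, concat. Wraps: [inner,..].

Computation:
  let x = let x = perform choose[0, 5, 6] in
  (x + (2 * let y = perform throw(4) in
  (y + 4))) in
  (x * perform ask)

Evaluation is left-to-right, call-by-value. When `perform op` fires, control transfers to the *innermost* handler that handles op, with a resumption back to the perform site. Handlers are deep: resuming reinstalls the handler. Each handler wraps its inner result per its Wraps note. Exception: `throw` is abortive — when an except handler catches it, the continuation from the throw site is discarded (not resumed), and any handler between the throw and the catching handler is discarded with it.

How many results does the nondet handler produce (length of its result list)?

Step-by-step:
choose[0, 5, 6] @ H3
  branch[0] choose=0:
    throw(4) @ H0 caught ⇒ 14
    H1 returns 14
    H2 returns (14, ())
    H3 returns [(14, ())]
  branch[1] choose=5:
    throw(4) @ H0 caught ⇒ 14
    H1 returns 14
    H2 returns (14, ())
    H3 returns [(14, ())]
  branch[2] choose=6:
    throw(4) @ H0 caught ⇒ 14
    H1 returns 14
    H2 returns (14, ())
    H3 returns [(14, ())]
= [(14, ()), (14, ()), (14, ())]

Answer: 3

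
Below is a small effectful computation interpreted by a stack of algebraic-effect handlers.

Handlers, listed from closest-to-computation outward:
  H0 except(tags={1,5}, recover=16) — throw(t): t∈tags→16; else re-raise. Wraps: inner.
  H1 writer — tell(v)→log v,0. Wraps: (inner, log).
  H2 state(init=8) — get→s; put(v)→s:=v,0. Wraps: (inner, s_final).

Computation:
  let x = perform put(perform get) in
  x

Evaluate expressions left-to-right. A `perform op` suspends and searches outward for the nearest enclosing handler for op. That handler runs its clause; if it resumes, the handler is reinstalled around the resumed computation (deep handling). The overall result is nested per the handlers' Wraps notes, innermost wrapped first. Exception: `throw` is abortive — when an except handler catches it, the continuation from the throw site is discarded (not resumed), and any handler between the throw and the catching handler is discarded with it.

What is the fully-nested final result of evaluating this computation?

Answer: ((0, ()), 8)

Working:
get @ H2 ⇒ 8
put(8) @ H2 ⇒ s:=8
H0 returns 0
H1 returns (0, ())
H2 returns ((0, ()), 8)
= ((0, ()), 8)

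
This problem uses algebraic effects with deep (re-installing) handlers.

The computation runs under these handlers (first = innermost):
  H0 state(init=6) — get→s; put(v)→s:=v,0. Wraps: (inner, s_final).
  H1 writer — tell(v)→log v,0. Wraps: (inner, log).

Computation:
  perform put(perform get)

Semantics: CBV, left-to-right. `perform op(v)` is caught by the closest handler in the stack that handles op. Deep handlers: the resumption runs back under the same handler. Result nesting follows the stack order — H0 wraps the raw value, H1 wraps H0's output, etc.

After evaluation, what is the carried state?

Step-by-step:
get @ H0 ⇒ 6
put(6) @ H0 ⇒ s:=6
H0 returns (0, 6)
H1 returns ((0, 6), ())
= ((0, 6), ())

Answer: 6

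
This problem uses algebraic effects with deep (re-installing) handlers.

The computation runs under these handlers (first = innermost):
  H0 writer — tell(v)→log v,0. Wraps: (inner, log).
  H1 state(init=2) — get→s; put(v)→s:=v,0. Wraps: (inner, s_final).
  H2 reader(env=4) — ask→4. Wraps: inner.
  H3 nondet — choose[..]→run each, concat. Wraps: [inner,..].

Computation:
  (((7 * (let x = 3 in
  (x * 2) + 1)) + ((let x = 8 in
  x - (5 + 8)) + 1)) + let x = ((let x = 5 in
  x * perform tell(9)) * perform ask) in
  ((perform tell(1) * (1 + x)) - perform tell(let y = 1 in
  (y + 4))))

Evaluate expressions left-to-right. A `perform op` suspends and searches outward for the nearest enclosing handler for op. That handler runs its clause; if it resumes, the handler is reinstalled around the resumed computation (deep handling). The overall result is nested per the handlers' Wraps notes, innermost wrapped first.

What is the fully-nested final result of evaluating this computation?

Evaluation trace:
tell(9) @ H0 ⇒ log+=9
ask @ H2 ⇒ 4
tell(1) @ H0 ⇒ log+=1
tell(5) @ H0 ⇒ log+=5
H0 returns (45, (9, 1, 5))
H1 returns ((45, (9, 1, 5)), 2)
H2 returns ((45, (9, 1, 5)), 2)
H3 returns [((45, (9, 1, 5)), 2)]
= [((45, (9, 1, 5)), 2)]

Answer: [((45, (9, 1, 5)), 2)]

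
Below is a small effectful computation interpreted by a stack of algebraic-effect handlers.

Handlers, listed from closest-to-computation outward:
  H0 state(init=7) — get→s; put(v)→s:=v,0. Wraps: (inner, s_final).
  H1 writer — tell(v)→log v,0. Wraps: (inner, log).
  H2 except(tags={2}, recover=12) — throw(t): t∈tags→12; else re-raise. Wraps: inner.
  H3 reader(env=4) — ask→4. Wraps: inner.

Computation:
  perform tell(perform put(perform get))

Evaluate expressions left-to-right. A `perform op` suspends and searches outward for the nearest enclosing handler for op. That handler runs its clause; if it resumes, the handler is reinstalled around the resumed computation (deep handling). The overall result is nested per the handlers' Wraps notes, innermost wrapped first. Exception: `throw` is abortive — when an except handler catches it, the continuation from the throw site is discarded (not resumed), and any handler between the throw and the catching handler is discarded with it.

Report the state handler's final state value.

Step-by-step:
get @ H0 ⇒ 7
put(7) @ H0 ⇒ s:=7
tell(0) @ H1 ⇒ log+=0
H0 returns (0, 7)
H1 returns ((0, 7), (0))
H2 returns ((0, 7), (0))
H3 returns ((0, 7), (0))
= ((0, 7), (0))

Answer: 7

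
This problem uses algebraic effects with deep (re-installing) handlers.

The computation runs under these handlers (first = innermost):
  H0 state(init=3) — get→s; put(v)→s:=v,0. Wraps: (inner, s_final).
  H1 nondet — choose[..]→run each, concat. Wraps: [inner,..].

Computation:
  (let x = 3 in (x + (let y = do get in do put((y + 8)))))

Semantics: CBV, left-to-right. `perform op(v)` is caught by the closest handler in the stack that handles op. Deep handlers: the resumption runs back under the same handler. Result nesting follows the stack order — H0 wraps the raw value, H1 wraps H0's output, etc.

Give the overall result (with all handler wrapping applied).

Evaluation trace:
get @ H0 ⇒ 3
put(11) @ H0 ⇒ s:=11
H0 returns (3, 11)
H1 returns [(3, 11)]
= [(3, 11)]

Answer: [(3, 11)]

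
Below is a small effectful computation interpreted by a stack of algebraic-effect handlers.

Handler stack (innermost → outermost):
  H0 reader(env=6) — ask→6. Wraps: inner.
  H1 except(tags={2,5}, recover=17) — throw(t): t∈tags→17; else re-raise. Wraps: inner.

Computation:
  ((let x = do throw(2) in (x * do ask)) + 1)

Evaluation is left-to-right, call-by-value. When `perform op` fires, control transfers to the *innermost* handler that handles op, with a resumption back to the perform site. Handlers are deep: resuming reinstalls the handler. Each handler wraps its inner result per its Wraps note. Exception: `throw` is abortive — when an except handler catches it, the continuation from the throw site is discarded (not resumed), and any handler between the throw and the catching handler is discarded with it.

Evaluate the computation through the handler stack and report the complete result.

Working:
throw(2) @ H1 caught ⇒ 17
= 17

Answer: 17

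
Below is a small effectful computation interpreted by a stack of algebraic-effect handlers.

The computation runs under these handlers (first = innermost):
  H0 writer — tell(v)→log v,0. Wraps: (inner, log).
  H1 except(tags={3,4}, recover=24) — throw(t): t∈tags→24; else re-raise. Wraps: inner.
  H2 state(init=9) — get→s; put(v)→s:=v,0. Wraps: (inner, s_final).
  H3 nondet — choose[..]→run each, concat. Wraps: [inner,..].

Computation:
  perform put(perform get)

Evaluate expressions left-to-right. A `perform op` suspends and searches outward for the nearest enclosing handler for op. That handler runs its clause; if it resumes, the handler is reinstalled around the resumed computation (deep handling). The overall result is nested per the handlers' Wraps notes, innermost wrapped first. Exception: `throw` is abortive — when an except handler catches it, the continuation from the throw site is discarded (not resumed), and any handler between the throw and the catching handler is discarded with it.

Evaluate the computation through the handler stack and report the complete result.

Working:
get @ H2 ⇒ 9
put(9) @ H2 ⇒ s:=9
H0 returns (0, ())
H1 returns (0, ())
H2 returns ((0, ()), 9)
H3 returns [((0, ()), 9)]
= [((0, ()), 9)]

Answer: [((0, ()), 9)]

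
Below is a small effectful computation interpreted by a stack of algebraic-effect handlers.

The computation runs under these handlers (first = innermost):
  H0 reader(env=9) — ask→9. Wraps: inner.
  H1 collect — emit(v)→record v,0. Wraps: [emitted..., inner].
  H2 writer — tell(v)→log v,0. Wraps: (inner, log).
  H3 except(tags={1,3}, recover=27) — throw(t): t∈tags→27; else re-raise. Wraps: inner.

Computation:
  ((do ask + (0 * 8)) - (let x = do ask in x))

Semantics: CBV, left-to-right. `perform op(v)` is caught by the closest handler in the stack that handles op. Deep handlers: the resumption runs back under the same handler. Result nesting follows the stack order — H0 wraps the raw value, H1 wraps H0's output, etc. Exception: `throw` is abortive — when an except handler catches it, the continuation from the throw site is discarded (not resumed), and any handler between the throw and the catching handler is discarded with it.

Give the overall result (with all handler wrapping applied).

Evaluation trace:
ask @ H0 ⇒ 9
ask @ H0 ⇒ 9
H0 returns 0
H1 returns [0]
H2 returns ([0], ())
H3 returns ([0], ())
= ([0], ())

Answer: ([0], ())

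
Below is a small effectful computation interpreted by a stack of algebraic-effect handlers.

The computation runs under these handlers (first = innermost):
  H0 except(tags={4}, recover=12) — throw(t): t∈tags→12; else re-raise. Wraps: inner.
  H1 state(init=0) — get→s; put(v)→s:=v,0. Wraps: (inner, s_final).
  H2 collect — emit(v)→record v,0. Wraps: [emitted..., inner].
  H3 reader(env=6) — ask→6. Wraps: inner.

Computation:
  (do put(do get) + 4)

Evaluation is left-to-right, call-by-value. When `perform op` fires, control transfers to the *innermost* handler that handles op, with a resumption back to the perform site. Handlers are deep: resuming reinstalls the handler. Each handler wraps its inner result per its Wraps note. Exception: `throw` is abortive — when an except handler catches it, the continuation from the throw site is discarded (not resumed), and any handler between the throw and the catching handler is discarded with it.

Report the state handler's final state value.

Answer: 0

Evaluation trace:
get @ H1 ⇒ 0
put(0) @ H1 ⇒ s:=0
H0 returns 4
H1 returns (4, 0)
H2 returns [(4, 0)]
H3 returns [(4, 0)]
= [(4, 0)]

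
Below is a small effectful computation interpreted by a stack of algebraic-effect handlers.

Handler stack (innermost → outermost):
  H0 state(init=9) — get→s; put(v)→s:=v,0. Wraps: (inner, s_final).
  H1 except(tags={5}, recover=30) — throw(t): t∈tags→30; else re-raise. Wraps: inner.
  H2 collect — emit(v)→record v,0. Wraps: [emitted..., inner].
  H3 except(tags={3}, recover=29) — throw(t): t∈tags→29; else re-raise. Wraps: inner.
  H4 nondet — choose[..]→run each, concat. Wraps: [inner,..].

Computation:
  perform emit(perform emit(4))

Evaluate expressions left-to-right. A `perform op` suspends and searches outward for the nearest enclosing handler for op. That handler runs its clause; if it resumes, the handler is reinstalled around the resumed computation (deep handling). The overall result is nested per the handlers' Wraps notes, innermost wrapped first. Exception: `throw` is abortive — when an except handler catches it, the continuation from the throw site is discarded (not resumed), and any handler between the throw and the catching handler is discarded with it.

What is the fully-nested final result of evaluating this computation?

Answer: [[4, 0, (0, 9)]]

Step-by-step:
emit(4) @ H2 ⇒ out+=4
emit(0) @ H2 ⇒ out+=0
H0 returns (0, 9)
H1 returns (0, 9)
H2 returns [4, 0, (0, 9)]
H3 returns [4, 0, (0, 9)]
H4 returns [[4, 0, (0, 9)]]
= [[4, 0, (0, 9)]]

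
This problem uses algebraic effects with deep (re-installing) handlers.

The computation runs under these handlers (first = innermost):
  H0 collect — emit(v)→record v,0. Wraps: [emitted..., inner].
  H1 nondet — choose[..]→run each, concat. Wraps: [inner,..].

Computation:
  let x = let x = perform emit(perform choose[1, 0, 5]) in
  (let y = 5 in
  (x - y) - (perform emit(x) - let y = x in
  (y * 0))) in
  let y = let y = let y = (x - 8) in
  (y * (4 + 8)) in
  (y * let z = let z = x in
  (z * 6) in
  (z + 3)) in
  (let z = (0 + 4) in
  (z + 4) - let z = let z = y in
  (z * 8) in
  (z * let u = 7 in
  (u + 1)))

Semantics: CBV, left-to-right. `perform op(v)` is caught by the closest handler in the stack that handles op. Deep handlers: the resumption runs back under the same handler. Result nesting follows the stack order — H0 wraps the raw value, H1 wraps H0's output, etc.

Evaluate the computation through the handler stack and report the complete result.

Working:
choose[1, 0, 5] @ H1
  branch[0] choose=1:
    emit(1) @ H0 ⇒ out+=1
    emit(0) @ H0 ⇒ out+=0
    H0 returns [1, 0, -269560]
    H1 returns [[1, 0, -269560]]
  branch[1] choose=0:
    emit(0) @ H0 ⇒ out+=0
    emit(0) @ H0 ⇒ out+=0
    H0 returns [0, 0, -269560]
    H1 returns [[0, 0, -269560]]
  branch[2] choose=5:
    emit(5) @ H0 ⇒ out+=5
    emit(0) @ H0 ⇒ out+=0
    H0 returns [5, 0, -269560]
    H1 returns [[5, 0, -269560]]
= [[1, 0, -269560], [0, 0, -269560], [5, 0, -269560]]

Answer: [[1, 0, -269560], [0, 0, -269560], [5, 0, -269560]]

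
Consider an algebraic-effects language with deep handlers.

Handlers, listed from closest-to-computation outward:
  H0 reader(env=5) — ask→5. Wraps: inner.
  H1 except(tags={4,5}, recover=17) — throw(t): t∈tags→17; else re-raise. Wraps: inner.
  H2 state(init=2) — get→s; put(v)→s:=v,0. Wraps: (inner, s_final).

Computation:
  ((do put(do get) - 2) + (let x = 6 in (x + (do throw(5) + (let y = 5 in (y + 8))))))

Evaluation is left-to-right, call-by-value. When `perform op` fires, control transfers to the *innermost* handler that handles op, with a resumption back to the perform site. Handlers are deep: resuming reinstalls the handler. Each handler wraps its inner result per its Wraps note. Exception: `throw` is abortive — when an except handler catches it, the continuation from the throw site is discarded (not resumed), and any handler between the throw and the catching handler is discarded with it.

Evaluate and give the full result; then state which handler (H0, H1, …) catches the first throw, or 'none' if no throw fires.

Answer: (17, 2) ; first throw caught by: H1

Evaluation trace:
get @ H2 ⇒ 2
put(2) @ H2 ⇒ s:=2
throw(5) @ H1 caught ⇒ 17
H2 returns (17, 2)
= (17, 2)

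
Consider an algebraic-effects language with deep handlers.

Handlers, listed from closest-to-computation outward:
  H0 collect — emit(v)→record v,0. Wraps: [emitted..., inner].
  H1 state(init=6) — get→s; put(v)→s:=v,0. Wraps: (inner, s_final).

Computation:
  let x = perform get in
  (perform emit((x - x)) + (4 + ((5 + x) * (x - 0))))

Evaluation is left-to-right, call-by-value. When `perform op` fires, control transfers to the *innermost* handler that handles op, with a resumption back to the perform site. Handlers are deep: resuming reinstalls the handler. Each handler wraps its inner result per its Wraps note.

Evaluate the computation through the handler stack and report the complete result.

Working:
get @ H1 ⇒ 6
emit(0) @ H0 ⇒ out+=0
H0 returns [0, 70]
H1 returns ([0, 70], 6)
= ([0, 70], 6)

Answer: ([0, 70], 6)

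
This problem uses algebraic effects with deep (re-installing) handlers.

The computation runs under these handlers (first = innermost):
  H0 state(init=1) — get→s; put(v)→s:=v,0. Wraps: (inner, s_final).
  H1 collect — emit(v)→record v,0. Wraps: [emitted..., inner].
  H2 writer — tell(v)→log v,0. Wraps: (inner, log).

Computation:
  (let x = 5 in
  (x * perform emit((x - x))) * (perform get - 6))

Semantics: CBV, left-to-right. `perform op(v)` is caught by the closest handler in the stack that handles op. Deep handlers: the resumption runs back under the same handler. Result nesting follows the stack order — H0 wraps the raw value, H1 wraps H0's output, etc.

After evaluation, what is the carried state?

Step-by-step:
emit(0) @ H1 ⇒ out+=0
get @ H0 ⇒ 1
H0 returns (0, 1)
H1 returns [0, (0, 1)]
H2 returns ([0, (0, 1)], ())
= ([0, (0, 1)], ())

Answer: 1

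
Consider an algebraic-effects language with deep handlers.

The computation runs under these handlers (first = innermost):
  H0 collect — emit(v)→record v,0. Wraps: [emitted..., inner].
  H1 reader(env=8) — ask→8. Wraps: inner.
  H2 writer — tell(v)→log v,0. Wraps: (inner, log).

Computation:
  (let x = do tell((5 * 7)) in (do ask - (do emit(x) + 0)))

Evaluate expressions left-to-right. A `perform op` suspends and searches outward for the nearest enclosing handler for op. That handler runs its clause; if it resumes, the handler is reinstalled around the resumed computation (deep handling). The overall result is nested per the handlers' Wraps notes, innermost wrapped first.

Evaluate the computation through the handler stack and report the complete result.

Step-by-step:
tell(35) @ H2 ⇒ log+=35
ask @ H1 ⇒ 8
emit(0) @ H0 ⇒ out+=0
H0 returns [0, 8]
H1 returns [0, 8]
H2 returns ([0, 8], (35))
= ([0, 8], (35))

Answer: ([0, 8], (35))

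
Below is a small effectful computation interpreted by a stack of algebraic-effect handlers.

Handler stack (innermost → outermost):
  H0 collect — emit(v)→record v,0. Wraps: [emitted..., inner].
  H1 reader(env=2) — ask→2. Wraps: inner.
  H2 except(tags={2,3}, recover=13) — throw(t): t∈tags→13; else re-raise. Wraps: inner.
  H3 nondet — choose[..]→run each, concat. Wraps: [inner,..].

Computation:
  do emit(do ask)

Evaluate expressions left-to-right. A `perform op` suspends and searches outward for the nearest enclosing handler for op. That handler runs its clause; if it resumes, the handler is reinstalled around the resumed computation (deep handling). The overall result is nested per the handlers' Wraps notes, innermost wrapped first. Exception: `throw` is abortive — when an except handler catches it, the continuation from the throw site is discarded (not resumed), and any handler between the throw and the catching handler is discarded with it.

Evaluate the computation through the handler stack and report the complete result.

Answer: [[2, 0]]

Step-by-step:
ask @ H1 ⇒ 2
emit(2) @ H0 ⇒ out+=2
H0 returns [2, 0]
H1 returns [2, 0]
H2 returns [2, 0]
H3 returns [[2, 0]]
= [[2, 0]]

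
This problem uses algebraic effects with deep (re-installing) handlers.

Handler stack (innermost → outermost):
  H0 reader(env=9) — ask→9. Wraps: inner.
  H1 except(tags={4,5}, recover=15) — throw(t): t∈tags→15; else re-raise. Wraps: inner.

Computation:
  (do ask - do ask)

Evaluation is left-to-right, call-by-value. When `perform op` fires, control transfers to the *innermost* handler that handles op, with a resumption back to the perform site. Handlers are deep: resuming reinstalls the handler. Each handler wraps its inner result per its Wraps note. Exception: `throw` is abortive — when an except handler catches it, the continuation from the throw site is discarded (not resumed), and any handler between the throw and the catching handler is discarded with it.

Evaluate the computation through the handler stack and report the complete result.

Step-by-step:
ask @ H0 ⇒ 9
ask @ H0 ⇒ 9
H0 returns 0
H1 returns 0
= 0

Answer: 0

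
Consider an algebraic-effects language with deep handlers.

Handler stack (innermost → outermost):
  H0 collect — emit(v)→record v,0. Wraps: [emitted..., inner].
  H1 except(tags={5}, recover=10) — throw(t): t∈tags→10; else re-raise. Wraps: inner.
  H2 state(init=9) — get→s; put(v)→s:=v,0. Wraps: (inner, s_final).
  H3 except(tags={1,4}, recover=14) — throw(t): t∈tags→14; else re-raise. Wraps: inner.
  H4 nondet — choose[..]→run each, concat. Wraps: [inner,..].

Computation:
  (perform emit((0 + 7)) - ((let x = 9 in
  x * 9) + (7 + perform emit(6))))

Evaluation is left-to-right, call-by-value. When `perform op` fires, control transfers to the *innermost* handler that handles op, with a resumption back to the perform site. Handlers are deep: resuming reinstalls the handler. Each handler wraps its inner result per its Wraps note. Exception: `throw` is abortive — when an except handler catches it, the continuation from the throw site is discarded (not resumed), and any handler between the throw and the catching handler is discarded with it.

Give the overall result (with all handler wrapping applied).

Answer: [([7, 6, -88], 9)]

Working:
emit(7) @ H0 ⇒ out+=7
emit(6) @ H0 ⇒ out+=6
H0 returns [7, 6, -88]
H1 returns [7, 6, -88]
H2 returns ([7, 6, -88], 9)
H3 returns ([7, 6, -88], 9)
H4 returns [([7, 6, -88], 9)]
= [([7, 6, -88], 9)]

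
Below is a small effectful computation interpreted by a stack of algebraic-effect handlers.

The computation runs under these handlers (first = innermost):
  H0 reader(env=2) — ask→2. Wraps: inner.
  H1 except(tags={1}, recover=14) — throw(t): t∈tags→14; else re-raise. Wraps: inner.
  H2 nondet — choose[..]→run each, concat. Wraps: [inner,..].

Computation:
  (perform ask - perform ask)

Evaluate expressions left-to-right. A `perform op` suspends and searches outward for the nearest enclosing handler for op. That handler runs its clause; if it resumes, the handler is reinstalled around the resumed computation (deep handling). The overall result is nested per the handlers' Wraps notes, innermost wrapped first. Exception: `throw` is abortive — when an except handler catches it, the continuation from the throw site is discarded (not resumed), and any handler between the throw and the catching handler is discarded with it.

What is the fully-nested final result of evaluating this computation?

Answer: [0]

Evaluation trace:
ask @ H0 ⇒ 2
ask @ H0 ⇒ 2
H0 returns 0
H1 returns 0
H2 returns [0]
= [0]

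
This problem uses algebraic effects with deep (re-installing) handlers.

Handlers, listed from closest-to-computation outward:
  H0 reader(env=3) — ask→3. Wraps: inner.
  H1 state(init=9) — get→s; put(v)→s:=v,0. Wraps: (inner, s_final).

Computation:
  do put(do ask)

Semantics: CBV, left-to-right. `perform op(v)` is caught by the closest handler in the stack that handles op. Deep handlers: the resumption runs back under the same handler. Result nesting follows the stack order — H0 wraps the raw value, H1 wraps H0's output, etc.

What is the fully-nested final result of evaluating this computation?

Working:
ask @ H0 ⇒ 3
put(3) @ H1 ⇒ s:=3
H0 returns 0
H1 returns (0, 3)
= (0, 3)

Answer: (0, 3)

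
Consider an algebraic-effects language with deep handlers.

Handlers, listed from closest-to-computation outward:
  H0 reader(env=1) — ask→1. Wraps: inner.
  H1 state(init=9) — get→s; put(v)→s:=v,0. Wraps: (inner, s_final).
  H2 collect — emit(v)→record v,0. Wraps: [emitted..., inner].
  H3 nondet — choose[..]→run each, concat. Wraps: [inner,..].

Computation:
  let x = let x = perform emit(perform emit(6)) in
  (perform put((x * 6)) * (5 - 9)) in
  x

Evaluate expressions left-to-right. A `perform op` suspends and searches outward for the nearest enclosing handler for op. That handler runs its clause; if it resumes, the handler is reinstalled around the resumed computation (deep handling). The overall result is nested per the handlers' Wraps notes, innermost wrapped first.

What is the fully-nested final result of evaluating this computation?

Answer: [[6, 0, (0, 0)]]

Working:
emit(6) @ H2 ⇒ out+=6
emit(0) @ H2 ⇒ out+=0
put(0) @ H1 ⇒ s:=0
H0 returns 0
H1 returns (0, 0)
H2 returns [6, 0, (0, 0)]
H3 returns [[6, 0, (0, 0)]]
= [[6, 0, (0, 0)]]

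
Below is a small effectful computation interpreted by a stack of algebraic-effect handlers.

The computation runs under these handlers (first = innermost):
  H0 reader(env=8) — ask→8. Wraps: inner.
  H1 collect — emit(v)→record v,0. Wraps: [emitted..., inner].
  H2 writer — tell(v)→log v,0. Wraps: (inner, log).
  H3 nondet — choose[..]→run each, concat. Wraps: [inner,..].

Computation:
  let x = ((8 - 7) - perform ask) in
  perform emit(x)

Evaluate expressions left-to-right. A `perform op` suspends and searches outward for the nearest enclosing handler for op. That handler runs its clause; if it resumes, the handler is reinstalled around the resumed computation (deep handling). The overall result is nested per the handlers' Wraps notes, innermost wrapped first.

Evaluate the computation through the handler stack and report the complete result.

Working:
ask @ H0 ⇒ 8
emit(-7) @ H1 ⇒ out+=-7
H0 returns 0
H1 returns [-7, 0]
H2 returns ([-7, 0], ())
H3 returns [([-7, 0], ())]
= [([-7, 0], ())]

Answer: [([-7, 0], ())]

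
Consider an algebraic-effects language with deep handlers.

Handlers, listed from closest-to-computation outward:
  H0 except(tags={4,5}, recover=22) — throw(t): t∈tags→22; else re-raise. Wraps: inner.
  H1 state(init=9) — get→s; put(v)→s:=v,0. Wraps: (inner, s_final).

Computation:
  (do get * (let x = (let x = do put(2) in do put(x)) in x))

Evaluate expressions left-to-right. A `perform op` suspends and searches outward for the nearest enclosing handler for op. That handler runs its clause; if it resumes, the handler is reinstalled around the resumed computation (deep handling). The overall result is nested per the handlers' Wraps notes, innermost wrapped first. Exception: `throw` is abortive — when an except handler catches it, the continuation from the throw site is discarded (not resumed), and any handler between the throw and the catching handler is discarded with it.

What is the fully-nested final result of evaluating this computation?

Step-by-step:
get @ H1 ⇒ 9
put(2) @ H1 ⇒ s:=2
put(0) @ H1 ⇒ s:=0
H0 returns 0
H1 returns (0, 0)
= (0, 0)

Answer: (0, 0)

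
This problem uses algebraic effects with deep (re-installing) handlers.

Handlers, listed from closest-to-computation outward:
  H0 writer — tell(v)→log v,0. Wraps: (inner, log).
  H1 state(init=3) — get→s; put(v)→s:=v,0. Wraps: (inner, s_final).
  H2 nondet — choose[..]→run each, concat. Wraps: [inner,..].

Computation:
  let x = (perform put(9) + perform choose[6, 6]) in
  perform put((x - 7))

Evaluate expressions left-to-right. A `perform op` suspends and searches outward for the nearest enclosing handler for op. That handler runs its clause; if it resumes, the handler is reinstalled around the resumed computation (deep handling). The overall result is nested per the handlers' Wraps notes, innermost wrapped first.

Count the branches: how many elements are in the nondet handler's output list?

Step-by-step:
put(9) @ H1 ⇒ s:=9
choose[6, 6] @ H2
  branch[0] choose=6:
    put(-1) @ H1 ⇒ s:=-1
    H0 returns (0, ())
    H1 returns ((0, ()), -1)
    H2 returns [((0, ()), -1)]
  branch[1] choose=6:
    put(-1) @ H1 ⇒ s:=-1
    H0 returns (0, ())
    H1 returns ((0, ()), -1)
    H2 returns [((0, ()), -1)]
= [((0, ()), -1), ((0, ()), -1)]

Answer: 2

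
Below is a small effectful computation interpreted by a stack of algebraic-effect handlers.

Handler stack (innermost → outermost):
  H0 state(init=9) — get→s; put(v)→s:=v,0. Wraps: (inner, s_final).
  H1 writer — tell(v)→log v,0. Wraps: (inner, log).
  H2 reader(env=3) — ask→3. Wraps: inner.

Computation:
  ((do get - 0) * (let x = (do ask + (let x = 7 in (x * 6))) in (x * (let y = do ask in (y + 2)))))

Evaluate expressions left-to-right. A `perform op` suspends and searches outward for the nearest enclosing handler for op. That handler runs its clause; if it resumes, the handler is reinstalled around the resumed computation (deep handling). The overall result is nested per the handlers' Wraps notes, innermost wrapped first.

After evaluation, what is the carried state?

Answer: 9

Working:
get @ H0 ⇒ 9
ask @ H2 ⇒ 3
ask @ H2 ⇒ 3
H0 returns (2025, 9)
H1 returns ((2025, 9), ())
H2 returns ((2025, 9), ())
= ((2025, 9), ())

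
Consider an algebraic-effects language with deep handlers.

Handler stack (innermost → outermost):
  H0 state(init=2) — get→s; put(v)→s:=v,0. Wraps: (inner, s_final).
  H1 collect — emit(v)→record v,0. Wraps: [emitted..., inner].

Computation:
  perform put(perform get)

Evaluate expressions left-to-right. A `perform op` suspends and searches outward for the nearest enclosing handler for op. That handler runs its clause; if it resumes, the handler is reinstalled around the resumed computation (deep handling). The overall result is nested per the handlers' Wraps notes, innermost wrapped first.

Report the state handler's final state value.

Answer: 2

Evaluation trace:
get @ H0 ⇒ 2
put(2) @ H0 ⇒ s:=2
H0 returns (0, 2)
H1 returns [(0, 2)]
= [(0, 2)]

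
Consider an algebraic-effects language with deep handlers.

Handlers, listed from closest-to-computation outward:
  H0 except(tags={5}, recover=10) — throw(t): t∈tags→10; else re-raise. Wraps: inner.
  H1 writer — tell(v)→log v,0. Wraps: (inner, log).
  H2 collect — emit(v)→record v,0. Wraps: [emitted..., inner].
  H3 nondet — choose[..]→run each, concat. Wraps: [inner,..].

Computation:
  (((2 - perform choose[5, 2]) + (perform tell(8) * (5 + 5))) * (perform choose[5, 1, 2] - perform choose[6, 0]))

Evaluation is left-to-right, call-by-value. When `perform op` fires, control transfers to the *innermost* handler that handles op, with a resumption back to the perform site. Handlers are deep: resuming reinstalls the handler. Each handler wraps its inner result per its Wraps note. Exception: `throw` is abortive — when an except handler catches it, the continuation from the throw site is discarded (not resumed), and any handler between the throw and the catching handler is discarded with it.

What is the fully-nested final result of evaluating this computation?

Answer: [[(3, (8))], [(-15, (8))], [(15, (8))], [(-3, (8))], [(12, (8))], [(-6, (8))], [(0, (8))], [(0, (8))], [(0, (8))], [(0, (8))], [(0, (8))], [(0, (8))]]

Evaluation trace:
choose[5, 2] @ H3
  branch[0] choose=5:
    tell(8) @ H1 ⇒ log+=8
    choose[5, 1, 2] @ H3
      branch[0] choose=5:
        choose[6, 0] @ H3
          branch[0] choose=6:
            H0 returns 3
            H1 returns (3, (8))
            H2 returns [(3, (8))]
            H3 returns [[(3, (8))]]
          branch[1] choose=0:
            H0 returns -15
            H1 returns (-15, (8))
            H2 returns [(-15, (8))]
            H3 returns [[(-15, (8))]]
      branch[1] choose=1:
        choose[6, 0] @ H3
          branch[0] choose=6:
            H0 returns 15
            H1 returns (15, (8))
            H2 returns [(15, (8))]
            H3 returns [[(15, (8))]]
          branch[1] choose=0:
            H0 returns -3
            H1 returns (-3, (8))
            H2 returns [(-3, (8))]
            H3 returns [[(-3, (8))]]
      branch[2] choose=2:
        choose[6, 0] @ H3
          branch[0] choose=6:
            H0 returns 12
            H1 returns (12, (8))
            H2 returns [(12, (8))]
            H3 returns [[(12, (8))]]
          branch[1] choose=0:
            H0 returns -6
            H1 returns (-6, (8))
            H2 returns [(-6, (8))]
            H3 returns [[(-6, (8))]]
  branch[1] choose=2:
    tell(8) @ H1 ⇒ log+=8
    choose[5, 1, 2] @ H3
      branch[0] choose=5:
        choose[6, 0] @ H3
          branch[0] choose=6:
            H0 returns 0
            H1 returns (0, (8))
            H2 returns [(0, (8))]
            H3 returns [[(0, (8))]]
          branch[1] choose=0:
            H0 returns 0
            H1 returns (0, (8))
            H2 returns [(0, (8))]
            H3 returns [[(0, (8))]]
      branch[1] choose=1:
        choose[6, 0] @ H3
          branch[0] choose=6:
            H0 returns 0
            H1 returns (0, (8))
            H2 returns [(0, (8))]
            H3 returns [[(0, (8))]]
          branch[1] choose=0:
            H0 returns 0
            H1 returns (0, (8))
            H2 returns [(0, (8))]
            H3 returns [[(0, (8))]]
      branch[2] choose=2:
        choose[6, 0] @ H3
          branch[0] choose=6:
            H0 returns 0
            H1 returns (0, (8))
            H2 returns [(0, (8))]
            H3 returns [[(0, (8))]]
          branch[1] choose=0:
            H0 returns 0
            H1 returns (0, (8))
            H2 returns [(0, (8))]
            H3 returns [[(0, (8))]]
= [[(3, (8))], [(-15, (8))], [(15, (8))], [(-3, (8))], [(12, (8))], [(-6, (8))], [(0, (8))], [(0, (8))], [(0, (8))], [(0, (8))], [(0, (8))], [(0, (8))]]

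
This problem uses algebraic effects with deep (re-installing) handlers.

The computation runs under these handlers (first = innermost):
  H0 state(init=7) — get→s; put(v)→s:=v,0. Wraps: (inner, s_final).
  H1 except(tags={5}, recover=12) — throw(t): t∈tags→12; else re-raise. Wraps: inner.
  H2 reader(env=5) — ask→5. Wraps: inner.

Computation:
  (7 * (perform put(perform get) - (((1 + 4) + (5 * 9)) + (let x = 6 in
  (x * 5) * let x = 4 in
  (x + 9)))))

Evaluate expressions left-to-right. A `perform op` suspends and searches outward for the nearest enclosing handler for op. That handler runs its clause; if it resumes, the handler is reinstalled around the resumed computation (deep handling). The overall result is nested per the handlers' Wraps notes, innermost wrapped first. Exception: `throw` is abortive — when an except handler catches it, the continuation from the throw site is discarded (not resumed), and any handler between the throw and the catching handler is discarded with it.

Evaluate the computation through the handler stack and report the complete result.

Step-by-step:
get @ H0 ⇒ 7
put(7) @ H0 ⇒ s:=7
H0 returns (-3080, 7)
H1 returns (-3080, 7)
H2 returns (-3080, 7)
= (-3080, 7)

Answer: (-3080, 7)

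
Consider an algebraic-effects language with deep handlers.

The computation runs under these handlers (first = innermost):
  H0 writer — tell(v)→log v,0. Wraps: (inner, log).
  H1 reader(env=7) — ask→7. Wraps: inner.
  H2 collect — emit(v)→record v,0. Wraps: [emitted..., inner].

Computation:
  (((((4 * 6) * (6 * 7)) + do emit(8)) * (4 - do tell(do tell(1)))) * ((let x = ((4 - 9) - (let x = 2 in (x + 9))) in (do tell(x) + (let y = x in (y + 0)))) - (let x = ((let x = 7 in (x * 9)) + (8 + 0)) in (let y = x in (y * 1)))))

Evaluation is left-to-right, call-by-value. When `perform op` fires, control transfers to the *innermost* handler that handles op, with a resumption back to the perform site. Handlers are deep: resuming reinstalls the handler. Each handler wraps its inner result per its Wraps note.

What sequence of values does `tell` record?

Answer: (1, 0, -16)

Working:
emit(8) @ H2 ⇒ out+=8
tell(1) @ H0 ⇒ log+=1
tell(0) @ H0 ⇒ log+=0
tell(-16) @ H0 ⇒ log+=-16
H0 returns (-350784, (1, 0, -16))
H1 returns (-350784, (1, 0, -16))
H2 returns [8, (-350784, (1, 0, -16))]
= [8, (-350784, (1, 0, -16))]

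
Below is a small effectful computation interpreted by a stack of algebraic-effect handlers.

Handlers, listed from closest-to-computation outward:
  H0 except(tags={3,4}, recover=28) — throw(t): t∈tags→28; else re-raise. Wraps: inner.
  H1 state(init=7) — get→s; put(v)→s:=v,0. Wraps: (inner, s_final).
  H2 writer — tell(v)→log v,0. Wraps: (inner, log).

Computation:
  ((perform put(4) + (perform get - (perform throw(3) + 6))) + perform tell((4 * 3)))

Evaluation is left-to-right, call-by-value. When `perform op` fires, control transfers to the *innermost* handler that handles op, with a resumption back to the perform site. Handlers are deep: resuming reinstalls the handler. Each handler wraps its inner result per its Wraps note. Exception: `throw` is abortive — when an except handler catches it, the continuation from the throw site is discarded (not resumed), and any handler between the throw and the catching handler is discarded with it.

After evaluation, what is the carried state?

Step-by-step:
put(4) @ H1 ⇒ s:=4
get @ H1 ⇒ 4
throw(3) @ H0 caught ⇒ 28
H1 returns (28, 4)
H2 returns ((28, 4), ())
= ((28, 4), ())

Answer: 4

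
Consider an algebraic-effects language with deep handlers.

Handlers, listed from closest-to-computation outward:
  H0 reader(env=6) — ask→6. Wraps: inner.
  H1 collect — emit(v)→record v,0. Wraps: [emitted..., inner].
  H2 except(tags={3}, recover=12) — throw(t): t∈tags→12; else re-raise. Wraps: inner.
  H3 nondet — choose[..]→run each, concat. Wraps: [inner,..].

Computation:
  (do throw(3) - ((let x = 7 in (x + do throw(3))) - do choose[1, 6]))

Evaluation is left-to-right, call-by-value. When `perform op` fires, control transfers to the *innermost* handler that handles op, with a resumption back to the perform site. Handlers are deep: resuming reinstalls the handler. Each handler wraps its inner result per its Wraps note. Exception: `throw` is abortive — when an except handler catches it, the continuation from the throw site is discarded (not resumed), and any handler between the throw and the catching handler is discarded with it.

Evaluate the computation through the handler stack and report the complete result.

Answer: [12]

Evaluation trace:
throw(3) @ H2 caught ⇒ 12
H3 returns [12]
= [12]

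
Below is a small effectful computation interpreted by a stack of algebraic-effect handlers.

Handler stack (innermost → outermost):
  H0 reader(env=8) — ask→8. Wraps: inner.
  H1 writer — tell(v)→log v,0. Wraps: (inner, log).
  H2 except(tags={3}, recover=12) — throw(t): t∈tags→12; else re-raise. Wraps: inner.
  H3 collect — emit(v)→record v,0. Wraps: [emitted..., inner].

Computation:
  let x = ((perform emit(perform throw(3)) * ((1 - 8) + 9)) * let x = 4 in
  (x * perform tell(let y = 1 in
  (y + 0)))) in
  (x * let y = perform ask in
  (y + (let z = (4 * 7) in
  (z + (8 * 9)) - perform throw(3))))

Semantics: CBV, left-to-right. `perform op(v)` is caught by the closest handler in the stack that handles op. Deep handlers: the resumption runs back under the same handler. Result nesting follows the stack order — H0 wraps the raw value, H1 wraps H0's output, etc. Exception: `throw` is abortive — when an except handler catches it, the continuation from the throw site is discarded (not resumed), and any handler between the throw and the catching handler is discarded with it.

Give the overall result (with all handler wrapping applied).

Answer: [12]

Step-by-step:
throw(3) @ H2 caught ⇒ 12
H3 returns [12]
= [12]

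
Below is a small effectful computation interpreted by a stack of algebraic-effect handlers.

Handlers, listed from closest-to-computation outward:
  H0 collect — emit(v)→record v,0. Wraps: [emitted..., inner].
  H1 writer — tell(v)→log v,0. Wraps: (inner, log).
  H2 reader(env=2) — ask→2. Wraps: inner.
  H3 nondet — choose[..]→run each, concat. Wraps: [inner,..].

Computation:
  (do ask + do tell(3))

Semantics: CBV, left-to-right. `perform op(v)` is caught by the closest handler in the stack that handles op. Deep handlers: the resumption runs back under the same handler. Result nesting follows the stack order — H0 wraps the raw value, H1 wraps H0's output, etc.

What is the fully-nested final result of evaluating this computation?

Working:
ask @ H2 ⇒ 2
tell(3) @ H1 ⇒ log+=3
H0 returns [2]
H1 returns ([2], (3))
H2 returns ([2], (3))
H3 returns [([2], (3))]
= [([2], (3))]

Answer: [([2], (3))]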